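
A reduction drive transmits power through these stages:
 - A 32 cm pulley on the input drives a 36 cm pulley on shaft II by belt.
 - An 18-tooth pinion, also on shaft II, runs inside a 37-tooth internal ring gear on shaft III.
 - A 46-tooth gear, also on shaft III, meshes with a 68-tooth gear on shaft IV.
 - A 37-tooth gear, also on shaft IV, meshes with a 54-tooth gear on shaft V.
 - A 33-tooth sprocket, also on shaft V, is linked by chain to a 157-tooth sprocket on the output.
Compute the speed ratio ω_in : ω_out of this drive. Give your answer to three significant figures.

23.7

Each stage contributes driven/driver: belt 36/32 = 1.125, internal gear 37/18 = 2.0556, gear mesh 68/46 = 1.4783, gear mesh 54/37 = 1.4595, chain 157/33 = 4.7576.
Overall: 1.125 × 2.0556 × 1.4783 × 1.4595 × 4.7576 = 23.736.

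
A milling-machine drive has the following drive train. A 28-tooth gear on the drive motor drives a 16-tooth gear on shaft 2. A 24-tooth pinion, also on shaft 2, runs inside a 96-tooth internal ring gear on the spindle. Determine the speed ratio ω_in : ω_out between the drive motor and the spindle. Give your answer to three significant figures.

2.29

Each stage contributes driven/driver: gear mesh 16/28 = 0.57143, internal gear 96/24 = 4.
Overall: 0.57143 × 4 = 2.2857.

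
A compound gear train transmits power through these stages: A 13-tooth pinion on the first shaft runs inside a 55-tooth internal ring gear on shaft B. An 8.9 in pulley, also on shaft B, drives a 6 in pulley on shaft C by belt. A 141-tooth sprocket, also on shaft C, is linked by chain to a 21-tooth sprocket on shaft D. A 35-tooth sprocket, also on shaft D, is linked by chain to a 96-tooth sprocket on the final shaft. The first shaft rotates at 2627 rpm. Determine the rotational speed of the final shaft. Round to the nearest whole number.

Internal gear: ratio = 55/13 = 4.2308, so shaft B turns at 2627 / 4.2308 = 620.93 rpm.
Belt: ratio = 6/8.9 = 0.67416, so shaft C turns at 620.93 / 0.67416 = 921.04 rpm.
Chain: ratio = 21/141 = 0.14894, so shaft D turns at 921.04 / 0.14894 = 6184.1 rpm.
Chain: ratio = 96/35 = 2.7429, so the final shaft turns at 6184.1 / 2.7429 = 2254.6 rpm.

2255 rpm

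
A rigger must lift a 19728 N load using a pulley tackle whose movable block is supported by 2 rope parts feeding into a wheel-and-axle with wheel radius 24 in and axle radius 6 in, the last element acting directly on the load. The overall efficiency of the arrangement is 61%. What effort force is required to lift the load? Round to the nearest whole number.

Block-and-tackle MA = number of supporting rope parts = 2.
Wheel-and-axle MA = R/r = 24/6 = 4.
Combined ideal MA = 2 × 4 = 8.
Actual MA = 8 × 0.61 = 4.88.
Effort = load / actual MA = 19728 / 4.88 = 4042.6 N.

4043 N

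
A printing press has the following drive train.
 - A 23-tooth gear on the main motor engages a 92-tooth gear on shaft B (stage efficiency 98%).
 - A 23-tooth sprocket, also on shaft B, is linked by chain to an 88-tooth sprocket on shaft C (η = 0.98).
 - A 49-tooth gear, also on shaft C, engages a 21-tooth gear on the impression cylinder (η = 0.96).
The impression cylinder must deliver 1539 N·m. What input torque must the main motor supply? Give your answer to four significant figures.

Overall ratio R = 4 × 3.8261 × 0.42857 = 6.559; overall efficiency η = 0.98 × 0.98 × 0.96 = 0.9220.
Input torque = output torque / (R × η) = 1539 / (6.559 × 0.9220) = 254.49 N·m.

254.5 N·m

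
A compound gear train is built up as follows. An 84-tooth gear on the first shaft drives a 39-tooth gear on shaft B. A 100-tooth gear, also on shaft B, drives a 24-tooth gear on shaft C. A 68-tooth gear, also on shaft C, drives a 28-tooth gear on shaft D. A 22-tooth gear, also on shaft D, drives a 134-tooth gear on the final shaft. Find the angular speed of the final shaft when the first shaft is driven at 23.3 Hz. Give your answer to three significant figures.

83.4 Hz

the first shaft → shaft B (gear mesh, 39/84): 23.3 ÷ 0.46429 = 50.185 Hz
shaft B → shaft C (gear mesh, 24/100): 50.185 ÷ 0.24 = 209.1 Hz
shaft C → shaft D (gear mesh, 28/68): 209.1 ÷ 0.41176 = 507.82 Hz
shaft D → the final shaft (gear mesh, 134/22): 507.82 ÷ 6.0909 = 83.374 Hz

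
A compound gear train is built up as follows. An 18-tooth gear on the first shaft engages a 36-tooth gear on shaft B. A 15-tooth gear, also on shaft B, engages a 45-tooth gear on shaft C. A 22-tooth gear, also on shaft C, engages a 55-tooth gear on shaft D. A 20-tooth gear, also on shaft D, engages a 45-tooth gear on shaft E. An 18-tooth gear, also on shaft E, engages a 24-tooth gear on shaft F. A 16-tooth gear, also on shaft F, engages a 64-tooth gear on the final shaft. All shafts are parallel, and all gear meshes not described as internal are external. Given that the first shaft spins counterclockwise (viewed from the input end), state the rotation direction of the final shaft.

counterclockwise

the first shaft → shaft B: external mesh, 1 reversal → CW.
shaft B → shaft C: external mesh, 1 reversal → CCW.
shaft C → shaft D: external mesh, 1 reversal → CW.
shaft D → shaft E: external mesh, 1 reversal → CCW.
shaft E → shaft F: external mesh, 1 reversal → CW.
shaft F → the final shaft: external mesh, 1 reversal → CCW.
6 reversals in total — an even number — so the final shaft turns the same way as the first shaft.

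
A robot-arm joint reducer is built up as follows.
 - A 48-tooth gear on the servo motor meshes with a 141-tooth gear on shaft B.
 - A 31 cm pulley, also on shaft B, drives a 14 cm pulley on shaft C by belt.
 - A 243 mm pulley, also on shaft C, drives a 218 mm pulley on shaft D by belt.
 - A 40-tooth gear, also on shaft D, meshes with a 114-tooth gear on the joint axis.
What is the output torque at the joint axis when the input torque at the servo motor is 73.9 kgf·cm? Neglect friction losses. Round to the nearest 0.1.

Gear mesh: ratio = 141/48 = 2.9375; torque at shaft B = 73.9 × 2.9375 = 217.08 kgf·cm.
Belt: ratio = 14/31 = 0.45161; torque at shaft C = 217.08 × 0.45161 = 98.037 kgf·cm.
Belt: ratio = 218/243 = 0.89712; torque at shaft D = 98.037 × 0.89712 = 87.951 kgf·cm.
Gear mesh: ratio = 114/40 = 2.85; torque at the joint axis = 87.951 × 2.85 = 250.66 kgf·cm.

250.7 kgf·cm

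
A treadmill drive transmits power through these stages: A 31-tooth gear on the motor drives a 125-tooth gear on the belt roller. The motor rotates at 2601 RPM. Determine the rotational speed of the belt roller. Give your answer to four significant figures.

Gear mesh: ratio = 125/31 = 4.0323, so the belt roller turns at 2601 / 4.0323 = 645.05 RPM.

645.0 RPM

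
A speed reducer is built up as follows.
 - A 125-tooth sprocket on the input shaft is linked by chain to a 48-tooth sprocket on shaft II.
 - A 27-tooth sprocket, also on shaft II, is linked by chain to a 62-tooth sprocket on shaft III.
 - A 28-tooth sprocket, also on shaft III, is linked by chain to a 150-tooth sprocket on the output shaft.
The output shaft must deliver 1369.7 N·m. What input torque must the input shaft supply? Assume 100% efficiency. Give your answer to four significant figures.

290.0 N·m

Overall ratio R = 0.384 × 2.2963 × 5.3571 = 4.7238.
Input torque = output torque / R = 1369.7 / 4.7238 = 289.96 N·m.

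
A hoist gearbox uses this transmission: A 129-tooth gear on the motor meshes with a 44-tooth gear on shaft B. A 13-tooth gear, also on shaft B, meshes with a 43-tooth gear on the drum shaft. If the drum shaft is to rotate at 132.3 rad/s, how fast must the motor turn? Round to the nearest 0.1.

149.3 rad/s

Overall ratio R = 0.34109 × 3.3077 = 1.1282.
Required input speed = output speed × R = 132.3 × 1.1282 = 149.26 rad/s.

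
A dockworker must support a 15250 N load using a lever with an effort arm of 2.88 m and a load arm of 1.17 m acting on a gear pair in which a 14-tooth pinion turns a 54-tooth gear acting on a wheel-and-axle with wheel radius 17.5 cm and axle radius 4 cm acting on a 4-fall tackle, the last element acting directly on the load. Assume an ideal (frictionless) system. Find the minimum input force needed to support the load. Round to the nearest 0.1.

91.8 N

Lever MA = effort arm / load arm = 2.88/1.17 = 2.4615.
Gear pair MA = 54/14 = 3.8571.
Wheel-and-axle MA = R/r = 17.5/4 = 4.375.
Block-and-tackle MA = number of supporting rope parts = 4.
Combined ideal MA = 2.4615 × 3.8571 × 4.375 × 4 = 166.15.
Effort = load / MA = 15250 / 166.15 = 91.782 N.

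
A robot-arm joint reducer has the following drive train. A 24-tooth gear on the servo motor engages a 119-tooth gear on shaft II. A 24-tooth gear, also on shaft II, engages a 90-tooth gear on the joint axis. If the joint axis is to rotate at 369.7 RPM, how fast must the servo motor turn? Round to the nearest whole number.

6874 RPM

Overall ratio R = 4.9583 × 3.75 = 18.594.
Required input speed = output speed × R = 369.7 × 18.594 = 6874.1 RPM.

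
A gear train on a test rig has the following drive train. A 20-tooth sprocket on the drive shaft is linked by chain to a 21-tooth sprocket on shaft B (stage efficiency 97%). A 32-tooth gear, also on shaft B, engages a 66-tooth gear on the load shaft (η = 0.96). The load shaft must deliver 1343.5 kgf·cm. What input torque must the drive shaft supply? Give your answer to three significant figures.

Overall ratio R = 1.05 × 2.0625 = 2.1656; overall efficiency η = 0.97 × 0.96 = 0.9312.
Input torque = output torque / (R × η) = 1343.5 / (2.1656 × 0.9312) = 666.21 kgf·cm.

666 kgf·cm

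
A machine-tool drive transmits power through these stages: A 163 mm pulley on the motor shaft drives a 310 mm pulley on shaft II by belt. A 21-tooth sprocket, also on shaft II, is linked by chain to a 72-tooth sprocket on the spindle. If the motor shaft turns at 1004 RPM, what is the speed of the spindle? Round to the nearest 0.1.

belt 310/163 = 1.9018 → 1004/1.9018 = 527.91 RPM
chain 72/21 = 3.4286 → 527.91/3.4286 = 153.97 RPM

154.0 RPM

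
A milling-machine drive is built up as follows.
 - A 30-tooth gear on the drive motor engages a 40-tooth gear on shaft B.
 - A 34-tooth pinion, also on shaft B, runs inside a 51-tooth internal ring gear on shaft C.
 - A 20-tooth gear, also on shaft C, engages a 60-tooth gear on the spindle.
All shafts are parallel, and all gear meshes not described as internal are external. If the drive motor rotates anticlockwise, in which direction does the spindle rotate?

the drive motor → shaft B: external mesh, 1 reversal → CW.
shaft B → shaft C: internal mesh, same direction → CW.
shaft C → the spindle: external mesh, 1 reversal → CCW.
2 reversals in total — an even number — so the spindle turns the same way as the drive motor.

anticlockwise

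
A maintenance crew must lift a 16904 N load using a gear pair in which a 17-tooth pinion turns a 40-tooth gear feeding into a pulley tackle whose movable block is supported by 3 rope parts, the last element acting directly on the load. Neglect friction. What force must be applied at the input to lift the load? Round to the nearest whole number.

Gear pair MA = 40/17 = 2.3529.
Block-and-tackle MA = number of supporting rope parts = 3.
Combined ideal MA = 2.3529 × 3 = 7.0588.
Effort = load / MA = 16904 / 7.0588 = 2394.7 N.

2395 N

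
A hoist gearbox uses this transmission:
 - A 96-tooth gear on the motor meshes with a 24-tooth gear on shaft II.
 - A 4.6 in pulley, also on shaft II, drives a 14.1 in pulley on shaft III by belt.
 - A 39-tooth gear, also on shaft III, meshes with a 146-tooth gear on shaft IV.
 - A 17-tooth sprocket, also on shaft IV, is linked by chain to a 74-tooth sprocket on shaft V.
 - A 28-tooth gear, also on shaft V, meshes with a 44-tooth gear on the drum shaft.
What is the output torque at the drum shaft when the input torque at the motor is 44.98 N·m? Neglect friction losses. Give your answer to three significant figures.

Gear mesh: ratio = 24/96 = 0.25; torque at shaft II = 44.98 × 0.25 = 11.245 N·m.
Belt: ratio = 14.1/4.6 = 3.0652; torque at shaft III = 11.245 × 3.0652 = 34.468 N·m.
Gear mesh: ratio = 146/39 = 3.7436; torque at shaft IV = 34.468 × 3.7436 = 129.04 N·m.
Chain: ratio = 74/17 = 4.3529; torque at shaft V = 129.04 × 4.3529 = 561.68 N·m.
Gear mesh: ratio = 44/28 = 1.5714; torque at the drum shaft = 561.68 × 1.5714 = 882.65 N·m.

883 N·m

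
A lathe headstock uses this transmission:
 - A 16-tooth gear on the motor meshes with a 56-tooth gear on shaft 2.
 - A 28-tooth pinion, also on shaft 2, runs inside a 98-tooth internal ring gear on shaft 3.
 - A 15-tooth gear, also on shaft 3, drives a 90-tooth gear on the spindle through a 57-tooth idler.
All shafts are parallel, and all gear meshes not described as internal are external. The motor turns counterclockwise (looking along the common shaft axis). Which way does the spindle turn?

clockwise

the motor → shaft 2: external mesh, 1 reversal → CW.
shaft 2 → shaft 3: internal mesh, same direction → CW.
shaft 3 → the spindle: driver → idler → driven is 2 external meshes, 2 reversals → CW.
3 reversals in total — an odd number — so the spindle turns opposite to the motor.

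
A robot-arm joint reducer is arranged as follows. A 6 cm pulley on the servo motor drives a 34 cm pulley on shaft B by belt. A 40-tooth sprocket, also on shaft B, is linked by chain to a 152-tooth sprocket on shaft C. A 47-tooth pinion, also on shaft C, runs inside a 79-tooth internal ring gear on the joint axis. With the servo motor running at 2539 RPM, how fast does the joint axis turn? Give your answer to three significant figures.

belt 34/6 = 5.6667 → 2539/5.6667 = 448.06 RPM
chain 152/40 = 3.8 → 448.06/3.8 = 117.91 RPM
internal gear 79/47 = 1.6809 → 117.91/1.6809 = 70.149 RPM

70.1 RPM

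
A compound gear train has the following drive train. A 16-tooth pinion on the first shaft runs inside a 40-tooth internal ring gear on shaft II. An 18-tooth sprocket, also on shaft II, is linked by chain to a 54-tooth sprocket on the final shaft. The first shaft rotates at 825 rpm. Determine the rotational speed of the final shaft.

110 rpm

the first shaft → shaft II (internal gear, 40/16): 825 ÷ 2.5 = 330 rpm
shaft II → the final shaft (chain, 54/18): 330 ÷ 3 = 110 rpm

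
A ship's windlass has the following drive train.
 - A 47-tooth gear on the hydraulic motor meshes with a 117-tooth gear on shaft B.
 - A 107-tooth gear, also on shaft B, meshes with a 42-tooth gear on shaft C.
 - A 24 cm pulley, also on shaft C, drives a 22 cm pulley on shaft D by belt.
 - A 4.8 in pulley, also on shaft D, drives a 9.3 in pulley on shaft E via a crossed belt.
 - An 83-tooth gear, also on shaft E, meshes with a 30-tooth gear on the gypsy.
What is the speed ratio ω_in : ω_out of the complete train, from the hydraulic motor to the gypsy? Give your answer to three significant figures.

0.627

Each stage contributes driven/driver: gear mesh 117/47 = 2.4894, gear mesh 42/107 = 0.39252, belt 22/24 = 0.91667, belt 9.3/4.8 = 1.9375, gear mesh 30/83 = 0.36145.
Overall: 2.4894 × 0.39252 × 0.91667 × 1.9375 × 0.36145 = 0.62726.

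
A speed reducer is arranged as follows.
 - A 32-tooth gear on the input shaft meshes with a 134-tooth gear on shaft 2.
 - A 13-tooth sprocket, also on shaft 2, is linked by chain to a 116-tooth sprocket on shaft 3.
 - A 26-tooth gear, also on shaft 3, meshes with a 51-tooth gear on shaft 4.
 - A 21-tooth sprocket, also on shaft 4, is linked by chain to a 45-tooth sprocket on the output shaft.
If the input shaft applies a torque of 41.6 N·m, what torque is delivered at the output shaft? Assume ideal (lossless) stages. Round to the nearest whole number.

6534 N·m

Gear mesh: ratio = 134/32 = 4.1875; torque at shaft 2 = 41.6 × 4.1875 = 174.2 N·m.
Chain: ratio = 116/13 = 8.9231; torque at shaft 3 = 174.2 × 8.9231 = 1554.4 N·m.
Gear mesh: ratio = 51/26 = 1.9615; torque at shaft 4 = 1554.4 × 1.9615 = 3049 N·m.
Chain: ratio = 45/21 = 2.1429; torque at the output shaft = 3049 × 2.1429 = 6533.6 N·m.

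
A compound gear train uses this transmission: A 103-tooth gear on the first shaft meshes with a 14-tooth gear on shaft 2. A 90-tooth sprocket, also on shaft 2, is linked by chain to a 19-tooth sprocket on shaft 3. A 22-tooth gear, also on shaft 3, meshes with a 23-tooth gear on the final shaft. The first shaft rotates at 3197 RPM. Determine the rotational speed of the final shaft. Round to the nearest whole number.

106570 RPM

Gear mesh: ratio = 14/103 = 0.13592, so shaft 2 turns at 3197 / 0.13592 = 23521 RPM.
Chain: ratio = 19/90 = 0.21111, so shaft 3 turns at 23521 / 0.21111 = 1.1141e+05 RPM.
Gear mesh: ratio = 23/22 = 1.0455, so the final shaft turns at 1.1141e+05 / 1.0455 = 1.0657e+05 RPM.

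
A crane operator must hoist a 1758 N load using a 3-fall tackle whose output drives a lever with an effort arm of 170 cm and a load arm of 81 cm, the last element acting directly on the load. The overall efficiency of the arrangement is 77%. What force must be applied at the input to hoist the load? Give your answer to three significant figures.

Block-and-tackle MA = number of supporting rope parts = 3.
Lever MA = effort arm / load arm = 170/81 = 2.0988.
Combined ideal MA = 3 × 2.0988 = 6.2963.
Actual MA = 6.2963 × 0.77 = 4.8481.
Effort = load / actual MA = 1758 / 4.8481 = 362.61 N.

363 N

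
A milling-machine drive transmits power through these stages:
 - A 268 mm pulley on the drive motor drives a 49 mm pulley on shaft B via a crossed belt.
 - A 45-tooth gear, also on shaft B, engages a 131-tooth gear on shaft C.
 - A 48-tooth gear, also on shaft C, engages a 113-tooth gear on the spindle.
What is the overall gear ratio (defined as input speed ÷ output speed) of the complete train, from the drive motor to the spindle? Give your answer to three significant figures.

1.25

Each stage contributes driven/driver: belt 49/268 = 0.18284, gear mesh 131/45 = 2.9111, gear mesh 113/48 = 2.3542.
Overall: 0.18284 × 2.9111 × 2.3542 = 1.253.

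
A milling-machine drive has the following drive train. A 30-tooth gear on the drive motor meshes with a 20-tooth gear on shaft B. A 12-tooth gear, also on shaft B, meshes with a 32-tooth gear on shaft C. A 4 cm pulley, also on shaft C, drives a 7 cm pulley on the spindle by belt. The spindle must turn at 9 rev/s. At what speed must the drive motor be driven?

28 rev/s

Overall ratio R = 0.66667 × 2.6667 × 1.75 = 3.1111.
Required input speed = output speed × R = 9 × 3.1111 = 28 rev/s.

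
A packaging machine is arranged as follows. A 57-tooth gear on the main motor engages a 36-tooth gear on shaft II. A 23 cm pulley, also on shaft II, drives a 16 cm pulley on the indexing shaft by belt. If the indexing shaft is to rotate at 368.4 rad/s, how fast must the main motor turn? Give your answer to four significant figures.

Overall ratio R = 0.63158 × 0.69565 = 0.43936.
Required input speed = output speed × R = 368.4 × 0.43936 = 161.86 rad/s.

161.9 rad/s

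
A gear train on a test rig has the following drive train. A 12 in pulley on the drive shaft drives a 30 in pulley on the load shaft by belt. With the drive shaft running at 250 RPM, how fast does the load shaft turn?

Belt: ratio = 30/12 = 2.5, so the load shaft turns at 250 / 2.5 = 100 RPM.

100 RPM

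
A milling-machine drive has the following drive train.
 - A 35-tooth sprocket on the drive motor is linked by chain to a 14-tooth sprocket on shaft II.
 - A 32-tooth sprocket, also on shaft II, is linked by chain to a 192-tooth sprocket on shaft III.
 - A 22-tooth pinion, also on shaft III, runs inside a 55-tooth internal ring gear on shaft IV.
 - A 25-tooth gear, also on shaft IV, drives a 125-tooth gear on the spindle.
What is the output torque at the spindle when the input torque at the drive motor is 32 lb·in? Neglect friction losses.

960 lb·in

After the chain (14/35): 32 × 0.4 = 12.8 lb·in
After the chain (192/32): 12.8 × 6 = 76.8 lb·in
After the internal gear (55/22): 76.8 × 2.5 = 192 lb·in
After the gear mesh (125/25): 192 × 5 = 960 lb·in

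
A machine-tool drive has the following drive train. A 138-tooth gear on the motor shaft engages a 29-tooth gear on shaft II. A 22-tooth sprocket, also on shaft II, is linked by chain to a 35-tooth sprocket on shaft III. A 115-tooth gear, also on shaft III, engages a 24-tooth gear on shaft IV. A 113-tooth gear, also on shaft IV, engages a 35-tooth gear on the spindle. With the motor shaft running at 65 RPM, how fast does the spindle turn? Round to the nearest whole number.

3008 RPM

the motor shaft → shaft II (gear mesh, 29/138): 65 ÷ 0.21014 = 309.31 RPM
shaft II → shaft III (chain, 35/22): 309.31 ÷ 1.5909 = 194.42 RPM
shaft III → shaft IV (gear mesh, 24/115): 194.42 ÷ 0.2087 = 931.61 RPM
shaft IV → the spindle (gear mesh, 35/113): 931.61 ÷ 0.30973 = 3007.8 RPM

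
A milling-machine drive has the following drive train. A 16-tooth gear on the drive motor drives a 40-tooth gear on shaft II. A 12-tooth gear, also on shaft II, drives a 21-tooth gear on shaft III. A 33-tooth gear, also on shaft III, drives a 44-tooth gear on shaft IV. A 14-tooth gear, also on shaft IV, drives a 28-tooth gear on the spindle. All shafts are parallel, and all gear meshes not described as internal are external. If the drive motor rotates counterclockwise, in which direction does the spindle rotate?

the drive motor → shaft II: external mesh, 1 reversal → CW.
shaft II → shaft III: external mesh, 1 reversal → CCW.
shaft III → shaft IV: external mesh, 1 reversal → CW.
shaft IV → the spindle: external mesh, 1 reversal → CCW.
4 reversals in total — an even number — so the spindle turns the same way as the drive motor.

counterclockwise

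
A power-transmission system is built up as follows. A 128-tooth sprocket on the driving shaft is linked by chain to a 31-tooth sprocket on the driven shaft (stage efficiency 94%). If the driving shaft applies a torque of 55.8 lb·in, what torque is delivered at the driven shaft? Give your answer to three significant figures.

12.7 lb·in

After the chain (31/128): 55.8 × 0.24219 × 0.94 = 12.703 lb·in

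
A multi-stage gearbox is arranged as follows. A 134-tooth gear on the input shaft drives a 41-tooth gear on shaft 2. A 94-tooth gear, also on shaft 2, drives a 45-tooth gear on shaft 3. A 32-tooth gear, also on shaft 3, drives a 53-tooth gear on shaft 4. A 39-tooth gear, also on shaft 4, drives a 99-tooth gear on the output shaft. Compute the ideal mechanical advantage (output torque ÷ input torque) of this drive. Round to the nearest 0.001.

0.616

Each stage contributes driven/driver: gear mesh 41/134 = 0.30597, gear mesh 45/94 = 0.47872, gear mesh 53/32 = 1.6562, gear mesh 99/39 = 2.5385.
Overall: 0.30597 × 0.47872 × 1.6562 × 2.5385 = 0.61583.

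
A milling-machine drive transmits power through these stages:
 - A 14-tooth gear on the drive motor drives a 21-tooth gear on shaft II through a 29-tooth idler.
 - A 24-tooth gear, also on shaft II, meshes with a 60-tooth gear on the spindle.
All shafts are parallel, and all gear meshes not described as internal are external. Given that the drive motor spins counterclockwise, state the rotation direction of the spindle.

clockwise

the drive motor → shaft II: driver → idler → driven is 2 external meshes, 2 reversals → CCW.
shaft II → the spindle: external mesh, 1 reversal → CW.
3 reversals in total — an odd number — so the spindle turns opposite to the drive motor.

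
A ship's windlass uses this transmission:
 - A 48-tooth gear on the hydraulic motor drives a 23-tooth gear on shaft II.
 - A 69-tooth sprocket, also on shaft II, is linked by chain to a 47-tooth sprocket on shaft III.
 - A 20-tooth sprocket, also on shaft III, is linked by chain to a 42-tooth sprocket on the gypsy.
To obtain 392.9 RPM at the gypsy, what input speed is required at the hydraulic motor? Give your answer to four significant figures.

269.3 RPM

Overall ratio R = 0.47917 × 0.68116 × 2.1 = 0.68542.
Required input speed = output speed × R = 392.9 × 0.68542 = 269.3 RPM.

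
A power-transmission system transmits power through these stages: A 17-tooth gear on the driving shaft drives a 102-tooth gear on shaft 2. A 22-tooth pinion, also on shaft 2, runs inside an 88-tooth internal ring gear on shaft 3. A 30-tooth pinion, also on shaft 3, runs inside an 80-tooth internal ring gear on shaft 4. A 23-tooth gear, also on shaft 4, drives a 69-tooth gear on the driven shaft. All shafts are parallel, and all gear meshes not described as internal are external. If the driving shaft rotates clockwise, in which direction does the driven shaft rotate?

the driving shaft → shaft 2: external mesh, 1 reversal → CCW.
shaft 2 → shaft 3: internal mesh, same direction → CCW.
shaft 3 → shaft 4: internal mesh, same direction → CCW.
shaft 4 → the driven shaft: external mesh, 1 reversal → CW.
2 reversals in total — an even number — so the driven shaft turns the same way as the driving shaft.

clockwise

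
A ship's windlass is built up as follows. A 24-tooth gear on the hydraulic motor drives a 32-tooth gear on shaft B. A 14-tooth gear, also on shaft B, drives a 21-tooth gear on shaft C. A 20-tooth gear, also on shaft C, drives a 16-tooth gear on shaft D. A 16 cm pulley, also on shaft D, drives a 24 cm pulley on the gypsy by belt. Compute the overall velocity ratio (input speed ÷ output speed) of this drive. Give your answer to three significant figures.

Each stage contributes driven/driver: gear mesh 32/24 = 1.3333, gear mesh 21/14 = 1.5, gear mesh 16/20 = 0.8, belt 24/16 = 1.5.
Overall: 1.3333 × 1.5 × 0.8 × 1.5 = 2.4.

2.40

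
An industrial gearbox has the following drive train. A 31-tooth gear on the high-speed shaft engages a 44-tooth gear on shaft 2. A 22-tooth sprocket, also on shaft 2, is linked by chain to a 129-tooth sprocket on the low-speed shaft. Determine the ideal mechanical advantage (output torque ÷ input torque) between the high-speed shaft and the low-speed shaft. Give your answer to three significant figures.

8.32

Each stage contributes driven/driver: gear mesh 44/31 = 1.4194, chain 129/22 = 5.8636.
Overall: 1.4194 × 5.8636 = 8.3226.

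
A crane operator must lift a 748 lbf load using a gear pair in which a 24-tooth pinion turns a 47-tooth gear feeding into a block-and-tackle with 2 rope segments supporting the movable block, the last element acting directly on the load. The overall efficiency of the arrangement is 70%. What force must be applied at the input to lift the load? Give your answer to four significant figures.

Gear pair MA = 47/24 = 1.9583.
Block-and-tackle MA = number of supporting rope parts = 2.
Combined ideal MA = 1.9583 × 2 = 3.9167.
Actual MA = 3.9167 × 0.70 = 2.7417.
Effort = load / actual MA = 748 / 2.7417 = 272.83 lbf.

272.8 lbf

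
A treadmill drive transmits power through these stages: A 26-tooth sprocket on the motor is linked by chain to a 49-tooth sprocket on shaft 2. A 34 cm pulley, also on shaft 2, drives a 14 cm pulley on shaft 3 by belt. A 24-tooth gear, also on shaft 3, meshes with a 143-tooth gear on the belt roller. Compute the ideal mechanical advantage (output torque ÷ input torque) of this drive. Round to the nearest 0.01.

Each stage contributes driven/driver: chain 49/26 = 1.8846, belt 14/34 = 0.41176, gear mesh 143/24 = 5.9583.
Overall: 1.8846 × 0.41176 × 5.9583 = 4.6238.

4.62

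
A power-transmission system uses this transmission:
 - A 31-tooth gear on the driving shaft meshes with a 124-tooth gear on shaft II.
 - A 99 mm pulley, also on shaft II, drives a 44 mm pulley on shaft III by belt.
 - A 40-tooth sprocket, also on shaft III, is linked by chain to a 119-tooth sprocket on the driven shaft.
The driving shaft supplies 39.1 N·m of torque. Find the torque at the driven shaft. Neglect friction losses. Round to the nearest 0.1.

206.8 N·m

After the gear mesh (124/31): 39.1 × 4 = 156.4 N·m
After the belt (44/99): 156.4 × 0.44444 = 69.511 N·m
After the chain (119/40): 69.511 × 2.975 = 206.8 N·m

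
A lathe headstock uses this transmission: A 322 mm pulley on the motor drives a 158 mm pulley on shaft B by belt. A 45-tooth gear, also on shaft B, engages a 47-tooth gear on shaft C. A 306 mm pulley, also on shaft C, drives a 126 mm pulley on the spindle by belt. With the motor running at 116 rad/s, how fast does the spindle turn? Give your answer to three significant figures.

Belt: ratio = 158/322 = 0.49068, so shaft B turns at 116 / 0.49068 = 236.41 rad/s.
Gear mesh: ratio = 47/45 = 1.0444, so shaft C turns at 236.41 / 1.0444 = 226.35 rad/s.
Belt: ratio = 126/306 = 0.41176, so the spindle turns at 226.35 / 0.41176 = 549.7 rad/s.

550 rad/s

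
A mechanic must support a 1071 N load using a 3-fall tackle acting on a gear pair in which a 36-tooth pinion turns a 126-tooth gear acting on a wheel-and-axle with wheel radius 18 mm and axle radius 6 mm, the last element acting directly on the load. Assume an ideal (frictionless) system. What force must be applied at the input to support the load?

Block-and-tackle MA = number of supporting rope parts = 3.
Gear pair MA = 126/36 = 3.5.
Wheel-and-axle MA = R/r = 18/6 = 3.
Combined ideal MA = 3 × 3.5 × 3 = 31.5.
Effort = load / MA = 1071 / 31.5 = 34 N.

34 N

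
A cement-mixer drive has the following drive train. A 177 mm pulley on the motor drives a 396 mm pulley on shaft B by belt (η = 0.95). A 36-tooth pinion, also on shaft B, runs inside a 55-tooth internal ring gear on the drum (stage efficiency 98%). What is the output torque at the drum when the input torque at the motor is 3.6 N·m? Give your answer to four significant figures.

11.46 N·m

belt 396/177 = 2.2373 → τ = 3.6·2.2373·0.95 = 7.6515 N·m
internal gear 55/36 = 1.5278 → τ = 7.6515·1.5278·0.98 = 11.456 N·m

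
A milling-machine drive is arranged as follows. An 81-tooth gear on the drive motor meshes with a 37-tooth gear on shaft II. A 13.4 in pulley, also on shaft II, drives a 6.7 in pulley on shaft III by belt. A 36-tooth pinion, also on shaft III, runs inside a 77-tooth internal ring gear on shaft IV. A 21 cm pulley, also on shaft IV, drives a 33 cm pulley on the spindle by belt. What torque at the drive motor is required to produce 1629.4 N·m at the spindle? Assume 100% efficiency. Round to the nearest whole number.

2123 N·m

Overall ratio R = 0.45679 × 0.5 × 2.1389 × 1.5714 = 0.76766.
Input torque = output torque / R = 1629.4 / 0.76766 = 2122.6 N·m.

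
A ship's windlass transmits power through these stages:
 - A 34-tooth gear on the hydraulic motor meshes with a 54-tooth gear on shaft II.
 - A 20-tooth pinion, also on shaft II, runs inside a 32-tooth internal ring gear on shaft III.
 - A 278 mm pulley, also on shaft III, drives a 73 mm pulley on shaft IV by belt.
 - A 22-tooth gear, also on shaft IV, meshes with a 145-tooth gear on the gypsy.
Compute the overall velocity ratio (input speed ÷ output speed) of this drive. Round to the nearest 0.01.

4.40

Each stage contributes driven/driver: gear mesh 54/34 = 1.5882, internal gear 32/20 = 1.6, belt 73/278 = 0.26259, gear mesh 145/22 = 6.5909.
Overall: 1.5882 × 1.6 × 0.26259 × 6.5909 = 4.398.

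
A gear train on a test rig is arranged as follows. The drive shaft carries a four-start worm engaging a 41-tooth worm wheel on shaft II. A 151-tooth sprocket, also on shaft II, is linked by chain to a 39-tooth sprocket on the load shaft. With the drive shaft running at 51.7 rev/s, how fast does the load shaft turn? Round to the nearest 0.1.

19.5 rev/s

the drive shaft → shaft II (worm, 41/4): 51.7 ÷ 10.25 = 5.0439 rev/s
shaft II → the load shaft (chain, 39/151): 5.0439 ÷ 0.25828 = 19.529 rev/s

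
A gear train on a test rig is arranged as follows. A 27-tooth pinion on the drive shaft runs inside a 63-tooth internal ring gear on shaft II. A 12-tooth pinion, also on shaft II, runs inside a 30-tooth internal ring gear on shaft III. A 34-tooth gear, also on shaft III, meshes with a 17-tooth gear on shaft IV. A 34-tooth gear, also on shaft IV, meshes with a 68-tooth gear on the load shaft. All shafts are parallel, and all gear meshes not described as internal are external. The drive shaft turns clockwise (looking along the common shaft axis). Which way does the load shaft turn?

the drive shaft → shaft II: internal mesh, same direction → CW.
shaft II → shaft III: internal mesh, same direction → CW.
shaft III → shaft IV: external mesh, 1 reversal → CCW.
shaft IV → the load shaft: external mesh, 1 reversal → CW.
2 reversals in total — an even number — so the load shaft turns the same way as the drive shaft.

clockwise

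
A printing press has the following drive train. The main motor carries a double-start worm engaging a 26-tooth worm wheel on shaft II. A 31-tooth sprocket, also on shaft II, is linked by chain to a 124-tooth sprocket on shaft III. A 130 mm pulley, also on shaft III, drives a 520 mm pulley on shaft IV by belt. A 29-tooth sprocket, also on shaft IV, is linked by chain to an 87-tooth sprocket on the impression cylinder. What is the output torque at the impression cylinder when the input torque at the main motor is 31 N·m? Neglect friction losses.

19344 N·m

After the worm (26/2): 31 × 13 = 403 N·m
After the chain (124/31): 403 × 4 = 1612 N·m
After the belt (520/130): 1612 × 4 = 6448 N·m
After the chain (87/29): 6448 × 3 = 19344 N·m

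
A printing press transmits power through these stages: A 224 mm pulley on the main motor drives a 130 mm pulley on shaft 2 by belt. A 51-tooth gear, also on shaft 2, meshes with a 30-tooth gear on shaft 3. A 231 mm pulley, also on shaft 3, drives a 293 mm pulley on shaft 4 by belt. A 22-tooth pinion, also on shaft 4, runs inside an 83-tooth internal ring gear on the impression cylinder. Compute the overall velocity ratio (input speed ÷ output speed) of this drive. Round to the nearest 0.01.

Each stage contributes driven/driver: belt 130/224 = 0.58036, gear mesh 30/51 = 0.58824, belt 293/231 = 1.2684, internal gear 83/22 = 3.7727.
Overall: 0.58036 × 0.58824 × 1.2684 × 3.7727 = 1.6336.

1.63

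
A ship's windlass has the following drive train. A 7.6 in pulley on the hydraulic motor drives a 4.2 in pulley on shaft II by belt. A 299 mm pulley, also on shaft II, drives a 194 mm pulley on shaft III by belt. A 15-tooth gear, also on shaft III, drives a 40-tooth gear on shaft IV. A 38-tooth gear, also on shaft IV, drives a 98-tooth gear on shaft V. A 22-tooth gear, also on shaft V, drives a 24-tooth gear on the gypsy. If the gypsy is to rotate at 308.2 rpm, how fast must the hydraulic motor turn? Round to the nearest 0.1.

Overall ratio R = 0.55263 × 0.64883 × 2.6667 × 2.5789 × 1.0909 = 2.6901.
Required input speed = output speed × R = 308.2 × 2.6901 = 829.08 rpm.

829.1 rpm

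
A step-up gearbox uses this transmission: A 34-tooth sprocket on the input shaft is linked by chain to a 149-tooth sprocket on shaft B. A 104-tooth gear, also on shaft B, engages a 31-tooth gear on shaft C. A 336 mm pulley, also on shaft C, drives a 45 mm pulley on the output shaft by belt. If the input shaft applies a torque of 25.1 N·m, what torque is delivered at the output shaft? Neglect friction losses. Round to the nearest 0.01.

4.39 N·m

Chain: ratio = 149/34 = 4.3824; torque at shaft B = 25.1 × 4.3824 = 110 N·m.
Gear mesh: ratio = 31/104 = 0.29808; torque at shaft C = 110 × 0.29808 = 32.788 N·m.
Belt: ratio = 45/336 = 0.13393; torque at the output shaft = 32.788 × 0.13393 = 4.3912 N·m.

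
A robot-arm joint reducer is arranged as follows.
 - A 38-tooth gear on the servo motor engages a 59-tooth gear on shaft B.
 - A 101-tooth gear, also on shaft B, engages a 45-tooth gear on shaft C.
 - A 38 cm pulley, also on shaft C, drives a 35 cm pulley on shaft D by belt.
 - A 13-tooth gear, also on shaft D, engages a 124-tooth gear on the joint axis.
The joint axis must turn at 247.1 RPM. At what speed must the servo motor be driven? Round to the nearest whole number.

Overall ratio R = 1.5526 × 0.44554 × 0.92105 × 9.5385 = 6.0775.
Required input speed = output speed × R = 247.1 × 6.0775 = 1501.7 RPM.

1502 RPM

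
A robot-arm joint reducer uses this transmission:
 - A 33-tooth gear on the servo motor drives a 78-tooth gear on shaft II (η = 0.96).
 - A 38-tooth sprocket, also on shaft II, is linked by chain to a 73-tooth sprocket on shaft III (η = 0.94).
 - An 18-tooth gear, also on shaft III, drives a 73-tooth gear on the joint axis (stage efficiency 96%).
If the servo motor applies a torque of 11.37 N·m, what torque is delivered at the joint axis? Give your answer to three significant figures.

After the gear mesh (78/33): 11.37 × 2.3636 × 0.96 = 25.8 N·m
After the chain (73/38): 25.8 × 1.9211 × 0.94 = 46.589 N·m
After the gear mesh (73/18): 46.589 × 4.0556 × 0.96 = 181.38 N·m

181 N·m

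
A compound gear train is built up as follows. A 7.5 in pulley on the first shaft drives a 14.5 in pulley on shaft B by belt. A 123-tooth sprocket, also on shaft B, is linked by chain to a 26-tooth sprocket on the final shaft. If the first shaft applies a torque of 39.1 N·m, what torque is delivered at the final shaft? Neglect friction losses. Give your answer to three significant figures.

belt 14.5/7.5 = 1.9333 → τ = 39.1·1.9333 = 75.593 N·m
chain 26/123 = 0.21138 → τ = 75.593·0.21138 = 15.979 N·m

16.0 N·m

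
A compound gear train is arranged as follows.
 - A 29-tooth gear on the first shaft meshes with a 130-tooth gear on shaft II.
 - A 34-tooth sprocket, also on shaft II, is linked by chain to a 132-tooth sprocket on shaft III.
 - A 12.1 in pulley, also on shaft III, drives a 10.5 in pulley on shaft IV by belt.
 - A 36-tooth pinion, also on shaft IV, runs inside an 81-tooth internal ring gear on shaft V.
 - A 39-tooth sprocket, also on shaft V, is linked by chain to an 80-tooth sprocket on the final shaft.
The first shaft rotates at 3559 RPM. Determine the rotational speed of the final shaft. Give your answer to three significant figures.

gear mesh 130/29 = 4.4828 → 3559/4.4828 = 793.93 RPM
chain 132/34 = 3.8824 → 793.93/3.8824 = 204.5 RPM
belt 10.5/12.1 = 0.86777 → 204.5/0.86777 = 235.66 RPM
internal gear 81/36 = 2.25 → 235.66/2.25 = 104.74 RPM
chain 80/39 = 2.0513 → 104.74/2.0513 = 51.059 RPM

51.1 RPM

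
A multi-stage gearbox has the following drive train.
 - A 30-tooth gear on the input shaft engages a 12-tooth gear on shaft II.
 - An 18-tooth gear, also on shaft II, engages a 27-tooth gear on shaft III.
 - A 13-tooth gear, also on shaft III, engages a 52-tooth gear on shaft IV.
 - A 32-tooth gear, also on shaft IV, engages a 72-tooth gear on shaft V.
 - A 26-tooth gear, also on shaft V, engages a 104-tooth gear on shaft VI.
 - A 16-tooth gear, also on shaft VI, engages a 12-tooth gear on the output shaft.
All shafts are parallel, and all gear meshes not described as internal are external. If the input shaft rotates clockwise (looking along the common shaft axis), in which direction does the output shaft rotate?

clockwise

the input shaft → shaft II: external mesh, 1 reversal → CCW.
shaft II → shaft III: external mesh, 1 reversal → CW.
shaft III → shaft IV: external mesh, 1 reversal → CCW.
shaft IV → shaft V: external mesh, 1 reversal → CW.
shaft V → shaft VI: external mesh, 1 reversal → CCW.
shaft VI → the output shaft: external mesh, 1 reversal → CW.
6 reversals in total — an even number — so the output shaft turns the same way as the input shaft.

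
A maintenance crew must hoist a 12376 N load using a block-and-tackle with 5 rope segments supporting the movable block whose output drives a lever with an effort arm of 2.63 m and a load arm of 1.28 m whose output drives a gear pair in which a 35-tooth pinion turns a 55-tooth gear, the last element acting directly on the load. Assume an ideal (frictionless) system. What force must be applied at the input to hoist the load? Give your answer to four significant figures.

766.6 N

Block-and-tackle MA = number of supporting rope parts = 5.
Lever MA = effort arm / load arm = 2.63/1.28 = 2.0547.
Gear pair MA = 55/35 = 1.5714.
Combined ideal MA = 5 × 2.0547 × 1.5714 = 16.144.
Effort = load / MA = 12376 / 16.144 = 766.6 N.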